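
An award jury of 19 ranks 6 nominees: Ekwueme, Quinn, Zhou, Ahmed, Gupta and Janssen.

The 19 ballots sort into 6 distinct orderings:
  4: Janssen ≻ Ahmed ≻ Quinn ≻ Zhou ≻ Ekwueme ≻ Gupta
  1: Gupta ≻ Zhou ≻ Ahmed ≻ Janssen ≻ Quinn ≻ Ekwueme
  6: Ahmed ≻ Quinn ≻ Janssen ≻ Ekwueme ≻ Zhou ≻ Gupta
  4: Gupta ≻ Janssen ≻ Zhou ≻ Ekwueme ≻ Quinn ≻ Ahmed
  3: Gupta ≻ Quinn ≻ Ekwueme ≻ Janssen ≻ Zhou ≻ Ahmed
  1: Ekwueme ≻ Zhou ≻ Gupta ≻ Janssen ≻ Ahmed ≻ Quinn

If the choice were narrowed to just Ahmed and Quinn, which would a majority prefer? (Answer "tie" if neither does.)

Ballots ranking Ahmed above Quinn: 4 + 1 + 6 + 1 = 12.
Ballots ranking Quinn above Ahmed: 19 − 12 = 7.
Ahmed wins the head-to-head 12–7.

Ahmed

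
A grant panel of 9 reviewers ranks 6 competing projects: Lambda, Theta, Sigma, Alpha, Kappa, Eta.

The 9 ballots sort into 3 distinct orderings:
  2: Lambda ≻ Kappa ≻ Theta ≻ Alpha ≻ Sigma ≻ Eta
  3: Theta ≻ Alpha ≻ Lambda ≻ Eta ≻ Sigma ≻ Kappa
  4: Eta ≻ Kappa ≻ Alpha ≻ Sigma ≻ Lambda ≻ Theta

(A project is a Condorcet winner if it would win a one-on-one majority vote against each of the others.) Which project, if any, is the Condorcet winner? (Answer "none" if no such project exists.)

Head-to-head results (9 reviewers):
Lambda vs Theta: Lambda, 6–3.
Lambda vs Sigma: Lambda wins 5–4.
Lambda–Alpha: Alpha 7–2.
Lambda vs Kappa: Lambda wins 5–4.
Lambda vs Eta: Lambda wins 5–4.
Theta–Sigma: Theta 5–4.
Theta–Alpha: Theta 5–4.
Theta–Kappa: Kappa 6–3.
Theta vs Eta: Theta wins 5–4.
Sigma vs Alpha: Alpha, 9–0.
Sigma vs Kappa: Kappa wins 6–3.
Sigma vs Eta: Eta wins 7–2.
Alpha vs Kappa: Kappa wins 6–3.
Alpha–Eta: Alpha 5–4.
Kappa vs Eta: Eta wins 7–2.
No project is unbeaten: Lambda loses to Alpha; Theta loses to Lambda; Sigma loses to Lambda; Alpha loses to Theta; Kappa loses to Lambda; Eta loses to Lambda. In particular Lambda > Theta > Alpha > Lambda is a majority cycle — no Condorcet winner exists.

none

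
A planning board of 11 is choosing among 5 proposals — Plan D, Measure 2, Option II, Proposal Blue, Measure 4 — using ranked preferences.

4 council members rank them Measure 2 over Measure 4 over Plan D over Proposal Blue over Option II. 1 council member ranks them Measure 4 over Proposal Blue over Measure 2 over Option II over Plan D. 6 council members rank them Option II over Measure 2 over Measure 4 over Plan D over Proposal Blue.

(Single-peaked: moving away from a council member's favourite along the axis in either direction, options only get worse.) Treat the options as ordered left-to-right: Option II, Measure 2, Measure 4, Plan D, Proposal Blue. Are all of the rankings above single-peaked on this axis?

no

Axis positions: Option II=1, Measure 2=2, Measure 4=3, Plan D=4, Proposal Blue=5.
Faction 1 (peak Measure 2 at position 2): ranking walks positions 2-3-4-5-1, expanding outward from the peak — single-peaked.
Faction 2: ranking walks positions 3-5-2-1-4; Proposal Blue is ranked above Plan D even though Plan D lies between Proposal Blue and the peak Measure 4 on the axis — preferences dip and rise again. Not single-peaked.
Faction 3 (peak Option II at position 1): ranking walks positions 1-2-3-4-5, expanding outward from the peak — single-peaked.
Faction 2 violates single-peakedness, so the profile is not single-peaked on this axis.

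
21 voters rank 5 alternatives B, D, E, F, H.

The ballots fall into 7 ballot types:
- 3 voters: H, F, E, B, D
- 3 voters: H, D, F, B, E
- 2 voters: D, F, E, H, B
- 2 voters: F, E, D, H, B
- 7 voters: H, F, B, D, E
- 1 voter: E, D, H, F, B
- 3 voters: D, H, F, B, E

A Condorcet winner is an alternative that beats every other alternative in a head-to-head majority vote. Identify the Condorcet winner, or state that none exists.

H

Head-to-head results (21 voters):
B vs D: D wins 11–10.
B vs E: 3+7+3 = 13 for B, 8 for E — B by 13–8.
B vs F: F, 21–0.
B–H: H 21–0.
D vs E: D wins 15–6.
D vs F: F, 12–9.
D vs H: D is ranked higher on 2+2+1+3 = 8 ballots, H on 13. H wins 13–8.
E vs F: F, 20–1.
E vs H: E is ranked higher on 2+2+1 = 5 ballots, H on 16. H wins 16–5.
F vs H: F preferred on 2+2 = 4 ballots; H wins 17–4.
H wins every pairwise contest, so H is the Condorcet winner.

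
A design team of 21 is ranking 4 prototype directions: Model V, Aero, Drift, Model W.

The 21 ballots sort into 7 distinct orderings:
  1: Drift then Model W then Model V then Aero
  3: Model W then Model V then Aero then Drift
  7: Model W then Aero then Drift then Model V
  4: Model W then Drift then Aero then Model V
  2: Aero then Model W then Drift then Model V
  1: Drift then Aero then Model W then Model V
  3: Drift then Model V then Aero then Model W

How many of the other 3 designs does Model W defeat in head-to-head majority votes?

3

Model W against each rival (21 engineers):
Model W vs Model V: 18 to 3, Model W.
Model W vs Aero: Model W preferred on 1+3+7+4 = 15 ballots; Model W wins 15–6.
Model W–Drift: Model W 16–5.
Model W beats Model V, Aero, Drift — 3 pairwise wins.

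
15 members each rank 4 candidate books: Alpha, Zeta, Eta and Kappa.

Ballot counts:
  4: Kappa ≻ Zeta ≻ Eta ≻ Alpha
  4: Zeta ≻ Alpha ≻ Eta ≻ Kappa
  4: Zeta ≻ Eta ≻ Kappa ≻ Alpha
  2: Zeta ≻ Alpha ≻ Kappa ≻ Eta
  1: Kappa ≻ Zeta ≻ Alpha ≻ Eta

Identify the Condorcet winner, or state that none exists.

Check each pair by majority over 15 ballots:
Alpha vs Zeta: 0 to 15, Zeta.
Alpha–Eta: Eta 8–7.
Alpha–Kappa: Kappa 9–6.
Zeta vs Eta: Zeta, 15–0.
Zeta vs Kappa: Zeta is ranked higher on 4+4+2 = 10 ballots, Kappa on 5. Zeta wins 10–5.
Eta vs Kappa: Eta, 8–7.
Only Zeta has no losses; Zeta is the Condorcet winner.

Zeta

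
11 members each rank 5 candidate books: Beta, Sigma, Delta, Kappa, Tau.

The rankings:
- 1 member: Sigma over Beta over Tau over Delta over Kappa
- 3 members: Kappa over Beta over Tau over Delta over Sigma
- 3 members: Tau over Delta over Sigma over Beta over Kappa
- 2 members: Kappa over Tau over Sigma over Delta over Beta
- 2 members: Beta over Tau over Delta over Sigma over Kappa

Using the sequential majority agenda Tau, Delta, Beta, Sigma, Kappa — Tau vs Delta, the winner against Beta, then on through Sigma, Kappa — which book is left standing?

Round 1: Tau vs Delta — 11–0, Tau advances.
Round 2: Tau vs Beta — 5–6, Beta advances.
Round 3: Beta vs Sigma — 5–6, Sigma advances.
Round 4: Sigma vs Kappa — 6–5, Sigma advances.
Sigma survives the agenda.

Sigma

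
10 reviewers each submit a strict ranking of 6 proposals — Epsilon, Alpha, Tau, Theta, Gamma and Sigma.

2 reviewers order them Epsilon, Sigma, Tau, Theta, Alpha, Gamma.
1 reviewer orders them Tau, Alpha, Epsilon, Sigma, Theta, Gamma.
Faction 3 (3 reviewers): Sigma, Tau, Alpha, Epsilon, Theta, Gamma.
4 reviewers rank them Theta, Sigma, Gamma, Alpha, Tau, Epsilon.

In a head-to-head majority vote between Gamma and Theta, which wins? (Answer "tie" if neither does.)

No ballot ranks Gamma above Theta: 0.
Ballots ranking Theta above Gamma: 10 − 0 = 10.
Theta wins the head-to-head 10–0.

Theta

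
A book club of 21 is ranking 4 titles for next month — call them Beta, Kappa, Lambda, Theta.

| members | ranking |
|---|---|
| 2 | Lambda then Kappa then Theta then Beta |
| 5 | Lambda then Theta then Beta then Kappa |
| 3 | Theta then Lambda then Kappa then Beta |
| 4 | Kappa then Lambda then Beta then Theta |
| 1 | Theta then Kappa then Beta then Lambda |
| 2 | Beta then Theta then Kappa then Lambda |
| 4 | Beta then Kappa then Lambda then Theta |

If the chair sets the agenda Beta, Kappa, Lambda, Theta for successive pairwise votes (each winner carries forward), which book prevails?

Round 1: Beta vs Kappa — 11–10, Beta advances.
Round 2: Beta vs Lambda — 7–14, Lambda advances.
Round 3: Lambda vs Theta — 15–6, Lambda advances.
The agenda winner is Lambda.

Lambda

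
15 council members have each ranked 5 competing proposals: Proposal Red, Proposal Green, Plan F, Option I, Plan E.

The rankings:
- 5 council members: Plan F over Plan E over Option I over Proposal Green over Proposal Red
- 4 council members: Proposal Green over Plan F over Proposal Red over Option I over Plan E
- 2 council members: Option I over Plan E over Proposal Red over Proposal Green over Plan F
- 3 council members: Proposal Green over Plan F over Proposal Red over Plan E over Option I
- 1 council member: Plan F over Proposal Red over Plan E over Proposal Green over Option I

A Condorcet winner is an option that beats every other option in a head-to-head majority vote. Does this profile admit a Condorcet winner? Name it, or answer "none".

Pairwise majorities:
Proposal Red–Proposal Green: Proposal Green 12–3.
Proposal Red–Plan F: Plan F 13–2.
Proposal Red vs Option I: Proposal Red, 8–7.
Proposal Red vs Plan E: Proposal Red wins 8–7.
Proposal Green vs Plan F: Proposal Green, 9–6.
Proposal Green vs Option I: Proposal Green wins 8–7.
Proposal Green vs Plan E: Plan E wins 8–7.
Plan F vs Option I: Plan F wins 13–2.
Plan F vs Plan E: Plan F wins 13–2.
Option I–Plan E: Plan E 9–6.
No option is unbeaten: Proposal Red loses to Proposal Green; Proposal Green loses to Plan E; Plan F loses to Proposal Green; Option I loses to Proposal Red; Plan E loses to Proposal Red. In particular Proposal Red beats Plan E beats Proposal Green beats Proposal Red is a majority cycle — no Condorcet winner exists.

none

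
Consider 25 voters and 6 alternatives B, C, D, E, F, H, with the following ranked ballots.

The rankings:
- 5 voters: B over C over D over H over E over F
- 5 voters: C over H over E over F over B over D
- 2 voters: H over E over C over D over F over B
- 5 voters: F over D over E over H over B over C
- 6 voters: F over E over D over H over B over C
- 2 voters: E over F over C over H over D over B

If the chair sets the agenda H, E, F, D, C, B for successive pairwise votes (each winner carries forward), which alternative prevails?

Round 1: H vs E — 12–13, E advances.
Round 2: E vs F — 14–11, E advances.
Round 3: E vs D — 15–10, E advances.
Round 4: E vs C — 15–10, E advances.
Round 5: E vs B — 20–5, E advances.
The agenda winner is E.

E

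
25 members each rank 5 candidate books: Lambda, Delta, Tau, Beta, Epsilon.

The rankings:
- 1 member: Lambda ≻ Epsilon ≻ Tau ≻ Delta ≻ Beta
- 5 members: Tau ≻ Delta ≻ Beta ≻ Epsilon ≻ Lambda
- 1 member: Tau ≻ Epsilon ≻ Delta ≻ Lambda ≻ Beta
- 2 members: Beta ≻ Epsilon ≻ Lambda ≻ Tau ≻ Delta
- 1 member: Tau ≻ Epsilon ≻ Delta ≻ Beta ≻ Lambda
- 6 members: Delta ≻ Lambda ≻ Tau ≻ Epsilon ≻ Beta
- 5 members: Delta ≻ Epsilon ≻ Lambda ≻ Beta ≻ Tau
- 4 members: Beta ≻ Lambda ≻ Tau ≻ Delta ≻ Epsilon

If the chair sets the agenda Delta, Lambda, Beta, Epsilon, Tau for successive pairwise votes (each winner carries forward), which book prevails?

Round 1: Delta vs Lambda — 18–7, Delta advances.
Round 2: Delta vs Beta — 19–6, Delta advances.
Round 3: Delta vs Epsilon — 20–5, Delta advances.
Round 4: Delta vs Tau — 11–14, Tau advances.
Tau survives the agenda.

Tau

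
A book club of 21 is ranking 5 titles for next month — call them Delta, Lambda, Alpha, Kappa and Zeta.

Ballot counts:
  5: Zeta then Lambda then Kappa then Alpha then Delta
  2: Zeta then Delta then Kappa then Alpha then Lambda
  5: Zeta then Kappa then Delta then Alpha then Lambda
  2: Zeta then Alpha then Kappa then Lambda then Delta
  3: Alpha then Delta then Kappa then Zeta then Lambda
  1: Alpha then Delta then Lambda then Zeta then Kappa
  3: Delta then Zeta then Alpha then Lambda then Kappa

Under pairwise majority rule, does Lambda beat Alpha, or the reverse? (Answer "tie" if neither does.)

Alpha

Ballots ranking Lambda above Alpha: 5.
Ballots ranking Alpha above Lambda: 21 − 5 = 16.
Alpha wins the head-to-head 16–5.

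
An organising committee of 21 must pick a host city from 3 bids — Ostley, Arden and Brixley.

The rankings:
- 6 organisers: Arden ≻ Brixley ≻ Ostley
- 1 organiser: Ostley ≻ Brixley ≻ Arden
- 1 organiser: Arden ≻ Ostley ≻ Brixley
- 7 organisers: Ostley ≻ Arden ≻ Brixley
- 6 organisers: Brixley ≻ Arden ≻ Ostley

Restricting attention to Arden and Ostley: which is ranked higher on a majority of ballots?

Arden

Ballots ranking Arden above Ostley: 6 + 1 + 6 = 13.
Ballots ranking Ostley above Arden: 21 − 13 = 8.
Arden wins the head-to-head 13–8.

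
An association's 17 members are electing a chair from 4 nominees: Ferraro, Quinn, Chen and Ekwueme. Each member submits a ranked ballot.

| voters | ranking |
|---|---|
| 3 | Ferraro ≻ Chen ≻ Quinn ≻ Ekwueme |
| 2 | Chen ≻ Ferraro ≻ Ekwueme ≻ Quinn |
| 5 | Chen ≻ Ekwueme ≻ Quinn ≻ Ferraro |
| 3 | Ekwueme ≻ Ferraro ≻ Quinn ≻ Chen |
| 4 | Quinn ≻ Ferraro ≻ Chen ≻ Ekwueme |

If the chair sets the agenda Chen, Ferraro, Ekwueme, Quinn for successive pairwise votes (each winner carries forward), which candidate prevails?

Round 1: Chen vs Ferraro — 7–10, Ferraro advances.
Round 2: Ferraro vs Ekwueme — 9–8, Ferraro advances.
Round 3: Ferraro vs Quinn — 8–9, Quinn advances.
The agenda winner is Quinn.

Quinn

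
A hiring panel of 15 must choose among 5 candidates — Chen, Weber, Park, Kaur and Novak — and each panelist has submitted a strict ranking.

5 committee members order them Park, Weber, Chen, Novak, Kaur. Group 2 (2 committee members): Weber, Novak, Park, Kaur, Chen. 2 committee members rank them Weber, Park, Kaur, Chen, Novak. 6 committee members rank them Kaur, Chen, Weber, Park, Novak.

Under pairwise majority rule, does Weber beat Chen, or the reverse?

Weber

Ballots ranking Weber above Chen: 5 + 2 + 2 = 9.
Ballots ranking Chen above Weber: 15 − 9 = 6.
Weber wins the head-to-head 9–6.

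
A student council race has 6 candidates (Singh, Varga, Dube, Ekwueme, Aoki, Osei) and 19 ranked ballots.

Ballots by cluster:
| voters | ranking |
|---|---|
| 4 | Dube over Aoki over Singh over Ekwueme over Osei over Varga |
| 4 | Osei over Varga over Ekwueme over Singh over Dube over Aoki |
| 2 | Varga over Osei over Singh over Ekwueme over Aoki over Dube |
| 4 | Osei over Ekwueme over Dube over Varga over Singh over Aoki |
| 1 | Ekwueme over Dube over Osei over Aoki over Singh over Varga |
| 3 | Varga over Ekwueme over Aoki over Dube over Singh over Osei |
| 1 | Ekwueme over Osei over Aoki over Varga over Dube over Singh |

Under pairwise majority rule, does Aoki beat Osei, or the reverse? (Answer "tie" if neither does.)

Ballots ranking Aoki above Osei: 4 + 3 = 7.
Ballots ranking Osei above Aoki: 19 − 7 = 12.
Osei wins the head-to-head 12–7.

Osei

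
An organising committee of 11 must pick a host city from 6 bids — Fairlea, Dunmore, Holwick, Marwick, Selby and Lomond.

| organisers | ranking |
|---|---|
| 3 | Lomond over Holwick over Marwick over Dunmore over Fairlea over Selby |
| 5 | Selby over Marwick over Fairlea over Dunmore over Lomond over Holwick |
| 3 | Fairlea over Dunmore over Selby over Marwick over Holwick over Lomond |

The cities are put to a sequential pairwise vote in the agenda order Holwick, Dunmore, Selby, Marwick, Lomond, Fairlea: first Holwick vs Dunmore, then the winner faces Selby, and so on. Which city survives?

Round 1: Holwick vs Dunmore — 3–8, Dunmore advances.
Round 2: Dunmore vs Selby — 6–5, Dunmore advances.
Round 3: Dunmore vs Marwick — 3–8, Marwick advances.
Round 4: Marwick vs Lomond — 8–3, Marwick advances.
Round 5: Marwick vs Fairlea — 8–3, Marwick advances.
Marwick survives the agenda.

Marwick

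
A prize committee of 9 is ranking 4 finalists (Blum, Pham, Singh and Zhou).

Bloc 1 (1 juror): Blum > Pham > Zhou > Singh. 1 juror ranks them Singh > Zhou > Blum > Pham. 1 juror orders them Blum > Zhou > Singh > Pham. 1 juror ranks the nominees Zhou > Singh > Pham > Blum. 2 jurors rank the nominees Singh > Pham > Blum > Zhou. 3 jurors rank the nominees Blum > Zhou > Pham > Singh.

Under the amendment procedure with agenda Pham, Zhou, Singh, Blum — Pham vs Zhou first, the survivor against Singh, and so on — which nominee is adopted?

Round 1: Pham vs Zhou — 3–6, Zhou advances.
Round 2: Zhou vs Singh — 6–3, Zhou advances.
Round 3: Zhou vs Blum — 2–7, Blum advances.
The agenda winner is Blum.

Blum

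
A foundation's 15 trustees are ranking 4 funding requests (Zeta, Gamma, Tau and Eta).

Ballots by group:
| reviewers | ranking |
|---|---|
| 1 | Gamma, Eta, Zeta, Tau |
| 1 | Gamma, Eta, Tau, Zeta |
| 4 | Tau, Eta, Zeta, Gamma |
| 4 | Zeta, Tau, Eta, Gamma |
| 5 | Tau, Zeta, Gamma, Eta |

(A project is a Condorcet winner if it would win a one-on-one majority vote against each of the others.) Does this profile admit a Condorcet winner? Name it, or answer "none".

Tau

Pairwise majorities:
Zeta–Gamma: Zeta 13–2.
Zeta–Tau: Tau 10–5.
Zeta vs Eta: Zeta wins 9–6.
Gamma–Tau: Tau 13–2.
Gamma vs Eta: Eta wins 8–7.
Tau vs Eta: Tau, 13–2.
Tau wins every pairwise contest, so Tau is the Condorcet winner.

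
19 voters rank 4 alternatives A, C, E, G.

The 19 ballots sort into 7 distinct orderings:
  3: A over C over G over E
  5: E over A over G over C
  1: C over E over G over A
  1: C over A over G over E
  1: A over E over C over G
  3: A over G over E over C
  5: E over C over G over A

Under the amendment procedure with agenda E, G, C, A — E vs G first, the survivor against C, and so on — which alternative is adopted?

E

Round 1: E vs G — 12–7, E advances.
Round 2: E vs C — 14–5, E advances.
Round 3: E vs A — 11–8, E advances.
The agenda winner is E.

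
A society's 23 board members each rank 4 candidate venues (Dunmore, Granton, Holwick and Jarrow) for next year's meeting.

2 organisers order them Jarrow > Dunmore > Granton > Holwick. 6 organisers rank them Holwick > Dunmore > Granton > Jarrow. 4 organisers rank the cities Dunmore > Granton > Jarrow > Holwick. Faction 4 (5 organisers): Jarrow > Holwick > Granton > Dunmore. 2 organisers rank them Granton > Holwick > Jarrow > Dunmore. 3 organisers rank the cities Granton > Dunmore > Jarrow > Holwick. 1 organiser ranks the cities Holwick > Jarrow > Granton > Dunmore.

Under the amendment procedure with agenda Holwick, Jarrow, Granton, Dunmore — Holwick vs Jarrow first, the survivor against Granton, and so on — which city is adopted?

Dunmore

Round 1: Holwick vs Jarrow — 9–14, Jarrow advances.
Round 2: Jarrow vs Granton — 8–15, Granton advances.
Round 3: Granton vs Dunmore — 11–12, Dunmore advances.
Dunmore survives the agenda.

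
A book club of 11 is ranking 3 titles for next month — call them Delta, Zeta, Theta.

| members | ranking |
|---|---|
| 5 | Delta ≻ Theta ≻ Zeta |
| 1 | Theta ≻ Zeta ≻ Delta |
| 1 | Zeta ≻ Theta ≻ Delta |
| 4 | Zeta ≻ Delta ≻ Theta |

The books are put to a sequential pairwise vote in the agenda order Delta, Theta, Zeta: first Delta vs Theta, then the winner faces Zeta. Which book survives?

Zeta

Round 1: Delta vs Theta — 9–2, Delta advances.
Round 2: Delta vs Zeta — 5–6, Zeta advances.
The agenda winner is Zeta.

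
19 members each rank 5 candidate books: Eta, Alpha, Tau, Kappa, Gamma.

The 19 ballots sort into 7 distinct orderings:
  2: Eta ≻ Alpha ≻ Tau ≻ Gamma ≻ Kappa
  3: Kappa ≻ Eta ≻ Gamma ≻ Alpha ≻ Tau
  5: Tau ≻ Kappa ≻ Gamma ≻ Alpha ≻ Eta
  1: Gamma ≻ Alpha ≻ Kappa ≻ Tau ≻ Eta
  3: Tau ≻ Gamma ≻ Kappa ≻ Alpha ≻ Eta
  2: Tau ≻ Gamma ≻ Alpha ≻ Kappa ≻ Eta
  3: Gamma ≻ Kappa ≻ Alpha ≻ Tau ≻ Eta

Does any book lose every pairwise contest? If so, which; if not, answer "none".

Pairwise majorities:
Eta vs Alpha: Alpha wins 14–5.
Eta vs Tau: 5 to 14, Tau.
Eta vs Kappa: 2 to 17, Kappa.
Eta vs Gamma: Gamma, 14–5.
Alpha–Tau: Tau 10–9.
Alpha vs Kappa: Kappa, 14–5.
Alpha vs Gamma: Alpha is ranked higher on 2 ballots, Gamma on 17. Gamma wins 17–2.
Tau vs Kappa: Tau wins 12–7.
Tau vs Gamma: Tau preferred on 2+5+3+2 = 12 ballots; Tau wins 12–7.
Kappa vs Gamma: Gamma wins 11–8.
Only Eta has no wins; Eta is the Condorcet loser.

Eta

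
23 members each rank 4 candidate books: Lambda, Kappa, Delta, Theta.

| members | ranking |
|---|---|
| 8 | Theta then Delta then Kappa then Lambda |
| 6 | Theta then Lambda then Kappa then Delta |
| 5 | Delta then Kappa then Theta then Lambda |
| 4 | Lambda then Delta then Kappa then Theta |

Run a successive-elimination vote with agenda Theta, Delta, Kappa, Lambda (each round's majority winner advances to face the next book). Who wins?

Round 1: Theta vs Delta — 14–9, Theta advances.
Round 2: Theta vs Kappa — 14–9, Theta advances.
Round 3: Theta vs Lambda — 19–4, Theta advances.
The agenda winner is Theta.

Theta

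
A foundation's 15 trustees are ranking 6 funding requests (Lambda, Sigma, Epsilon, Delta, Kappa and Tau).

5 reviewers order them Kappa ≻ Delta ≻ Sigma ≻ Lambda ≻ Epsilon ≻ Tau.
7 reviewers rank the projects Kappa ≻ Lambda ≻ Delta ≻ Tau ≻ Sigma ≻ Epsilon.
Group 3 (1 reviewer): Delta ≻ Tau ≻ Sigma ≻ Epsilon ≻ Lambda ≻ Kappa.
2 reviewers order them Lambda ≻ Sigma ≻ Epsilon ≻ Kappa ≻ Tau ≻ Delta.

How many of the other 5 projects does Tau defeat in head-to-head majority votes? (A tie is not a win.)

2

Tau against each rival (15 reviewers):
Tau–Lambda: Lambda 14–1.
Tau–Sigma: Tau 8–7.
Tau–Epsilon: Tau 8–7.
Tau vs Delta: Tau is ranked higher on 2 ballots, Delta on 13. Delta wins 13–2.
Tau vs Kappa: Tau preferred on 1 ballot; Kappa wins 14–1.
Tau beats Sigma, Epsilon; loses to Lambda, Delta, Kappa — 2 pairwise wins.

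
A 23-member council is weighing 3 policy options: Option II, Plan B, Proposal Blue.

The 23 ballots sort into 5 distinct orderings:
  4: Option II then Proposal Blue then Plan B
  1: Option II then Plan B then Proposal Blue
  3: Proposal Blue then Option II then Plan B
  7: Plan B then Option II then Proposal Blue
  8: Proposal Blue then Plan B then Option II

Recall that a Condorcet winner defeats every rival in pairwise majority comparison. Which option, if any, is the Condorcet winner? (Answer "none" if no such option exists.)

none

Head-to-head results (23 council members):
Option II vs Plan B: Plan B, 15–8.
Option II vs Proposal Blue: Option II wins 12–11.
Plan B vs Proposal Blue: Proposal Blue wins 15–8.
Each option drops at least one matchup (Option II loses to Plan B; Plan B loses to Proposal Blue; Proposal Blue loses to Option II); the cycle Option II → Proposal Blue → Plan B → Option II rules out a Condorcet winner.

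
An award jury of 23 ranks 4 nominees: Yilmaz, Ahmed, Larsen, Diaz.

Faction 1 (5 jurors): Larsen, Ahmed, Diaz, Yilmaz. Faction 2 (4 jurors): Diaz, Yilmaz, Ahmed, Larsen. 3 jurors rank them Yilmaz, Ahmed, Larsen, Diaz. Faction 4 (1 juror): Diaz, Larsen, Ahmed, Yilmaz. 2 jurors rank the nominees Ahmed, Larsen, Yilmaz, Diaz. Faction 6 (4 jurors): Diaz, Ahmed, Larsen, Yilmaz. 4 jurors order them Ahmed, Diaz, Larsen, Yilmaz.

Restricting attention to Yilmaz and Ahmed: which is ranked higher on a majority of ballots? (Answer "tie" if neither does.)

Ahmed

Ballots ranking Yilmaz above Ahmed: 4 + 3 = 7.
Ballots ranking Ahmed above Yilmaz: 23 − 7 = 16.
Ahmed wins the head-to-head 16–7.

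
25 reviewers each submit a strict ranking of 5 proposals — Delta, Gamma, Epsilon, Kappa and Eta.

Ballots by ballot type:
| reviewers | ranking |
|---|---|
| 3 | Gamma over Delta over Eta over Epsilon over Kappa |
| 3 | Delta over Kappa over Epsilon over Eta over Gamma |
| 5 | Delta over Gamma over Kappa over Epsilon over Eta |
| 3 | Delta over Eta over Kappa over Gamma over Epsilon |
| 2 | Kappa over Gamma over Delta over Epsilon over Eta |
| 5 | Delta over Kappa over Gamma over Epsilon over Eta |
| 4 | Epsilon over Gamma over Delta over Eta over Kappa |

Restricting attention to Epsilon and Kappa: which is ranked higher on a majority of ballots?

Ballots ranking Epsilon above Kappa: 3 + 4 = 7.
Ballots ranking Kappa above Epsilon: 25 − 7 = 18.
Kappa wins the head-to-head 18–7.

Kappa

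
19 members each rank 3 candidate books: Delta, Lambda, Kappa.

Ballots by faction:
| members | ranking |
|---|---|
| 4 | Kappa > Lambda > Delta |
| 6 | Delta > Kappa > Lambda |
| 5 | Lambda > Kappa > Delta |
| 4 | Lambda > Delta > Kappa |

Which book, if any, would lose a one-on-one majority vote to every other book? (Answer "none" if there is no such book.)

none

Head-to-head results (19 members):
Delta vs Lambda: 6 to 13, Lambda.
Delta vs Kappa: 10 to 9, Delta.
Lambda vs Kappa: Lambda preferred on 5+4 = 9 ballots; Kappa wins 10–9.
No book is winless: Delta beats Kappa; Lambda beats Delta; Kappa beats Lambda. There is no Condorcet loser.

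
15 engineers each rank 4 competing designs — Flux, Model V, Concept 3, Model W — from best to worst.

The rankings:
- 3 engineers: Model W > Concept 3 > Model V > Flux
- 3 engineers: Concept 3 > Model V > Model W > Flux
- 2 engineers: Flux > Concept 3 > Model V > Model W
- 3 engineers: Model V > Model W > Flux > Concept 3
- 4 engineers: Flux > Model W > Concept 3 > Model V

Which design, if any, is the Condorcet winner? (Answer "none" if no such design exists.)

none

Head-to-head results (15 engineers):
Flux vs Model V: Flux is ranked higher on 2+4 = 6 ballots, Model V on 9. Model V wins 9–6.
Flux vs Concept 3: 2+3+4 = 9 for Flux, 6 for Concept 3 — Flux by 9–6.
Flux vs Model W: 2+4 = 6 for Flux, 9 for Model W — Model W by 9–6.
Model V vs Concept 3: Model V is ranked higher on 3 ballots, Concept 3 on 12. Concept 3 wins 12–3.
Model V vs Model W: 8 to 7, Model V.
Concept 3 vs Model W: 5 to 10, Model W.
Every design loses at least once (Flux loses to Model V; Model V loses to Concept 3; Concept 3 loses to Flux; Model W loses to Model V). The majority relation contains the cycle Flux > Concept 3 > Model V > Flux, so there is no Condorcet winner.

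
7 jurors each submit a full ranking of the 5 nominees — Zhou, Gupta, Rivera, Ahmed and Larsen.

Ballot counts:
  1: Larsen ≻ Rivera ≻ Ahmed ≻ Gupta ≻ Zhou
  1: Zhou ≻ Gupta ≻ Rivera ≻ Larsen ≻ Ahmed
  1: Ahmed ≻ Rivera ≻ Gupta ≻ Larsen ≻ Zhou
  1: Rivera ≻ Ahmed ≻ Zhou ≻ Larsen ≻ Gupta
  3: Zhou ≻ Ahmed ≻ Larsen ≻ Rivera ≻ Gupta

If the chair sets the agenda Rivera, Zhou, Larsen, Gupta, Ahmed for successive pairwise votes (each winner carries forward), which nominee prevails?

Zhou

Round 1: Rivera vs Zhou — 3–4, Zhou advances.
Round 2: Zhou vs Larsen — 5–2, Zhou advances.
Round 3: Zhou vs Gupta — 5–2, Zhou advances.
Round 4: Zhou vs Ahmed — 4–3, Zhou advances.
The agenda winner is Zhou.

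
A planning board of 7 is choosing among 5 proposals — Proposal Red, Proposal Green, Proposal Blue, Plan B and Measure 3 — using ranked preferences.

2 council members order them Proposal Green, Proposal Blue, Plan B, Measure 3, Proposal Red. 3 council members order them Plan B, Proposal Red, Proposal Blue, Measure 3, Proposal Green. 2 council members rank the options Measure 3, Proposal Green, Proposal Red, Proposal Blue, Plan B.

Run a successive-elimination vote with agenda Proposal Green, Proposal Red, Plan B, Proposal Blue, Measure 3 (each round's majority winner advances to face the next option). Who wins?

Measure 3

Round 1: Proposal Green vs Proposal Red — 4–3, Proposal Green advances.
Round 2: Proposal Green vs Plan B — 4–3, Proposal Green advances.
Round 3: Proposal Green vs Proposal Blue — 4–3, Proposal Green advances.
Round 4: Proposal Green vs Measure 3 — 2–5, Measure 3 advances.
Measure 3 survives the agenda.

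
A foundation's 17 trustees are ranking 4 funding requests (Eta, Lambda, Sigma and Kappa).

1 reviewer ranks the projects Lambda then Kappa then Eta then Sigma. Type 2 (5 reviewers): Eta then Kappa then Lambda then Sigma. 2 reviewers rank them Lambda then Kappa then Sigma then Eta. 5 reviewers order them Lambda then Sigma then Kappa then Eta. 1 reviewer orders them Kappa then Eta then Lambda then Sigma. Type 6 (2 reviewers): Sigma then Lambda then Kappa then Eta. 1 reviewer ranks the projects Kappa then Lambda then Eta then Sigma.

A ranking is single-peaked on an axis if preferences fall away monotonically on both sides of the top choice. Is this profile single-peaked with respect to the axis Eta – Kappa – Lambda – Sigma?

yes

Axis positions: Eta=1, Kappa=2, Lambda=3, Sigma=4.
Type 1 (peak Lambda at position 3): ranking walks positions 3-2-1-4, expanding outward from the peak — single-peaked.
Type 2 (peak Eta at position 1): ranking walks positions 1-2-3-4, expanding outward from the peak — single-peaked.
Type 3 (peak Lambda at position 3): ranking walks positions 3-2-4-1, expanding outward from the peak — single-peaked.
Type 4 (peak Lambda at position 3): ranking walks positions 3-4-2-1, expanding outward from the peak — single-peaked.
Type 5 (peak Kappa at position 2): ranking walks positions 2-1-3-4, expanding outward from the peak — single-peaked.
Type 6 (peak Sigma at position 4): ranking walks positions 4-3-2-1, expanding outward from the peak — single-peaked.
Type 7 (peak Kappa at position 2): ranking walks positions 2-3-1-4, expanding outward from the peak — single-peaked.
Every ranking is single-peaked on this axis.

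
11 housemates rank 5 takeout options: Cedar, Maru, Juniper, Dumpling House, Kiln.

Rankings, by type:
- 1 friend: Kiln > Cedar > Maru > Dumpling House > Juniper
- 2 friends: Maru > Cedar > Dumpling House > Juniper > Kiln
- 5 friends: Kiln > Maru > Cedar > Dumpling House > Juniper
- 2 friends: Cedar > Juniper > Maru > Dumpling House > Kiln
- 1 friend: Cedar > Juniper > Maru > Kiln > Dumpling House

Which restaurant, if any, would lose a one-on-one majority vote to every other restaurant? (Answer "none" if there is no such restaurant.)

Head-to-head results (11 friends):
Cedar vs Maru: 1+2+1 = 4 for Cedar, 7 for Maru — Maru by 7–4.
Cedar vs Juniper: Cedar, 11–0.
Cedar vs Dumpling House: 11 to 0, Cedar.
Cedar vs Kiln: Kiln wins 6–5.
Maru vs Juniper: 8 to 3, Maru.
Maru vs Dumpling House: 1+2+5+2+1 = 11 for Maru, 0 for Dumpling House — Maru by 11–0.
Maru vs Kiln: Kiln, 6–5.
Juniper vs Dumpling House: Juniper preferred on 2+1 = 3 ballots; Dumpling House wins 8–3.
Juniper vs Kiln: 5 to 6, Kiln.
Dumpling House vs Kiln: 2+2 = 4 for Dumpling House, 7 for Kiln — Kiln by 7–4.
Juniper is beaten in every head-to-head and is the Condorcet loser.

Juniper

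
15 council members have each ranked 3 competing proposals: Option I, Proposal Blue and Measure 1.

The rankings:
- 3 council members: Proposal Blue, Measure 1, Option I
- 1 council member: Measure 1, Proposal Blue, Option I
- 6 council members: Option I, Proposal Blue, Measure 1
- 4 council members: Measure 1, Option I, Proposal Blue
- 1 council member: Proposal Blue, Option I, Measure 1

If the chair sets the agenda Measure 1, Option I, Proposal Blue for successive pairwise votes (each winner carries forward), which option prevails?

Proposal Blue

Round 1: Measure 1 vs Option I — 8–7, Measure 1 advances.
Round 2: Measure 1 vs Proposal Blue — 5–10, Proposal Blue advances.
Proposal Blue survives the agenda.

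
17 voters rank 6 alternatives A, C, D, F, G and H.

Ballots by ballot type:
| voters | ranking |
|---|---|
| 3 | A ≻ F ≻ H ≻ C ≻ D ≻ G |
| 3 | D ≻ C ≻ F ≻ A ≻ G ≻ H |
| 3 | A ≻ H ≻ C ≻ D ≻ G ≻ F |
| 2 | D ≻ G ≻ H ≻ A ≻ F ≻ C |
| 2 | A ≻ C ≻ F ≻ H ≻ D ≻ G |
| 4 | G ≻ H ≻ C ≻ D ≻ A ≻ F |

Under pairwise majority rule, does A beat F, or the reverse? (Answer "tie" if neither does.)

Ballots ranking A above F: 3 + 3 + 2 + 2 + 4 = 14.
Ballots ranking F above A: 17 − 14 = 3.
A wins the head-to-head 14–3.

A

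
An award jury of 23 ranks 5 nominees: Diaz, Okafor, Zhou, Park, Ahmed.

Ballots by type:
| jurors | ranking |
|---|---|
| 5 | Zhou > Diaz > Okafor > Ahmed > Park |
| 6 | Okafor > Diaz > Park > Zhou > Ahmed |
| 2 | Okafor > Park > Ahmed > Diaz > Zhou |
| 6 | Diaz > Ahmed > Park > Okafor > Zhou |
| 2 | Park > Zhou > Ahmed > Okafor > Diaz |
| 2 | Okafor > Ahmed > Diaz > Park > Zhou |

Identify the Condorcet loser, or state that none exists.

none

Pairwise majorities:
Diaz–Okafor: Okafor 12–11.
Diaz vs Zhou: 16 to 7, Diaz.
Diaz vs Park: 5+6+6+2 = 19 for Diaz, 4 for Park — Diaz by 19–4.
Diaz vs Ahmed: Diaz is ranked higher on 5+6+6 = 17 ballots, Ahmed on 6. Diaz wins 17–6.
Okafor–Zhou: Okafor 16–7.
Okafor vs Park: Okafor is ranked higher on 5+6+2+2 = 15 ballots, Park on 8. Okafor wins 15–8.
Okafor vs Ahmed: Okafor wins 15–8.
Zhou vs Park: 5 for Zhou, 18 for Park — Park by 18–5.
Zhou–Ahmed: Zhou 13–10.
Park vs Ahmed: 6+2+2 = 10 for Park, 13 for Ahmed — Ahmed by 13–10.
No nominee is winless: Diaz beats Zhou; Okafor beats Diaz; Zhou beats Ahmed; Park beats Zhou; Ahmed beats Park. There is no Condorcet loser.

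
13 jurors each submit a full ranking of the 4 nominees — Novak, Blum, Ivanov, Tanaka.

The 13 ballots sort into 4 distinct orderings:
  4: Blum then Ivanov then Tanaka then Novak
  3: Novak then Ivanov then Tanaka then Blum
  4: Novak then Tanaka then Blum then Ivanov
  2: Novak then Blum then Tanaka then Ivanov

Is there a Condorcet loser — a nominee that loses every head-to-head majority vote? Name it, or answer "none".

none

Head-to-head results (13 jurors):
Novak vs Blum: Novak is ranked higher on 3+4+2 = 9 ballots, Blum on 4. Novak wins 9–4.
Novak–Ivanov: Novak 9–4.
Novak vs Tanaka: 9 to 4, Novak.
Blum vs Ivanov: Blum is ranked higher on 4+4+2 = 10 ballots, Ivanov on 3. Blum wins 10–3.
Blum vs Tanaka: Blum is ranked higher on 4+2 = 6 ballots, Tanaka on 7. Tanaka wins 7–6.
Ivanov vs Tanaka: 7 to 6, Ivanov.
Each nominee has at least one pairwise win (Novak beats Blum; Blum beats Ivanov; Ivanov beats Tanaka; Tanaka beats Blum) — no Condorcet loser.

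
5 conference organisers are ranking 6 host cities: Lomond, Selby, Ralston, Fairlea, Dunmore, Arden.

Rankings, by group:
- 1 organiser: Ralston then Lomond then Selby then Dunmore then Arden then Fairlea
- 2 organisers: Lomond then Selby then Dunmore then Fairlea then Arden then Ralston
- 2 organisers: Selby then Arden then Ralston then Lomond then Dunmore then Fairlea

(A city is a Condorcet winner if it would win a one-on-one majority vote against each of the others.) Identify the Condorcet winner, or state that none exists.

Head-to-head results (5 organisers):
Lomond–Selby: Lomond 3–2.
Lomond vs Ralston: 2 to 3, Ralston.
Lomond vs Fairlea: 1+2+2 = 5 for Lomond, 0 for Fairlea — Lomond by 5–0.
Lomond vs Dunmore: 5 to 0, Lomond.
Lomond vs Arden: Lomond, 3–2.
Selby vs Ralston: Selby is ranked higher on 2+2 = 4 ballots, Ralston on 1. Selby wins 4–1.
Selby vs Fairlea: Selby preferred on 1+2+2 = 5 ballots; Selby wins 5–0.
Selby vs Dunmore: Selby, 5–0.
Selby vs Arden: 5 to 0, Selby.
Ralston vs Fairlea: Ralston wins 3–2.
Ralston vs Dunmore: Ralston is ranked higher on 1+2 = 3 ballots, Dunmore on 2. Ralston wins 3–2.
Ralston vs Arden: 1 to 4, Arden.
Fairlea vs Dunmore: Fairlea preferred on 0 ballots; Dunmore wins 5–0.
Fairlea vs Arden: 2 to 3, Arden.
Dunmore–Arden: Dunmore 3–2.
No city is unbeaten: Lomond loses to Ralston; Selby loses to Lomond; Ralston loses to Selby; Fairlea loses to Lomond; Dunmore loses to Lomond; Arden loses to Lomond. In particular Lomond > Selby > Ralston > Lomond is a majority cycle — no Condorcet winner exists.

none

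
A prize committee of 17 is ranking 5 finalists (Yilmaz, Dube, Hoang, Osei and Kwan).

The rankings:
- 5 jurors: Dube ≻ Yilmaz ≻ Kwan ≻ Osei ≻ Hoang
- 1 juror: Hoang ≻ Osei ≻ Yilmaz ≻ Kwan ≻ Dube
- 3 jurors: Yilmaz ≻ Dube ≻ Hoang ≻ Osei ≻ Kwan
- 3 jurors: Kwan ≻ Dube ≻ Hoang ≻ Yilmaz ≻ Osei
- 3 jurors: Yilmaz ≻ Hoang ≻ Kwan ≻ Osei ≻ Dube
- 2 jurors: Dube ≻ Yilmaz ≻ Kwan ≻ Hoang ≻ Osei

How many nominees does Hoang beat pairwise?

1

Hoang against each rival (17 jurors):
Hoang vs Yilmaz: Hoang preferred on 1+3 = 4 ballots; Yilmaz wins 13–4.
Hoang vs Dube: Dube wins 13–4.
Hoang vs Osei: Hoang is ranked higher on 1+3+3+3+2 = 12 ballots, Osei on 5. Hoang wins 12–5.
Hoang vs Kwan: Hoang preferred on 1+3+3 = 7 ballots; Kwan wins 10–7.
Hoang beats Osei; loses to Yilmaz, Dube, Kwan — 1 pairwise win.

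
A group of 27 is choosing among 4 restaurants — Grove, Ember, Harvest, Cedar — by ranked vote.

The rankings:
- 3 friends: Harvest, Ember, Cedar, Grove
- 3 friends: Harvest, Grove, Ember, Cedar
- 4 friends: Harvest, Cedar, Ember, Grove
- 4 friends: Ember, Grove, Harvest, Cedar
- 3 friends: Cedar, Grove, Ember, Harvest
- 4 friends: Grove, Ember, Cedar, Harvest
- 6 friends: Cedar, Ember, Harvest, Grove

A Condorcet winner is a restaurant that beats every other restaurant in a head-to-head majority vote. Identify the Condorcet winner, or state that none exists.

Check each pair by majority over 27 ballots:
Grove–Ember: Ember 17–10.
Grove vs Harvest: Grove is ranked higher on 4+3+4 = 11 ballots, Harvest on 16. Harvest wins 16–11.
Grove–Cedar: Cedar 16–11.
Ember vs Harvest: Ember wins 17–10.
Ember–Cedar: Ember 14–13.
Harvest–Cedar: Harvest 14–13.
Ember defeats every rival head-to-head and is the Condorcet winner.

Ember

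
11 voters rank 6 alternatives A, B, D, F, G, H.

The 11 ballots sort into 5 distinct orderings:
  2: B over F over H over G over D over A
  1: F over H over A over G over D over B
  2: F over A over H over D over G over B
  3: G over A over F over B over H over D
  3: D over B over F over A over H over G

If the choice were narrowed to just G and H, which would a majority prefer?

H

Ballots ranking G above H: 3.
Ballots ranking H above G: 11 − 3 = 8.
H wins the head-to-head 8–3.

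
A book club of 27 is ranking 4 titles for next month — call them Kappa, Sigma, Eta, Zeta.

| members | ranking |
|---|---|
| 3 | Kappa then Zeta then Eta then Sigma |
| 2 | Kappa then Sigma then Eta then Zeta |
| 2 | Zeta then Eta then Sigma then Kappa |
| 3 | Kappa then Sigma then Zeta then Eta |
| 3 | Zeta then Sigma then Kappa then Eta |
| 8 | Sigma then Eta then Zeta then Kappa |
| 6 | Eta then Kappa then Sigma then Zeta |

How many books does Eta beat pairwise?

2

Eta against each rival (27 members):
Eta vs Kappa: Eta, 16–11.
Eta vs Sigma: Sigma wins 16–11.
Eta vs Zeta: 2+8+6 = 16 for Eta, 11 for Zeta — Eta by 16–11.
Eta beats Kappa, Zeta; loses to Sigma — 2 pairwise wins.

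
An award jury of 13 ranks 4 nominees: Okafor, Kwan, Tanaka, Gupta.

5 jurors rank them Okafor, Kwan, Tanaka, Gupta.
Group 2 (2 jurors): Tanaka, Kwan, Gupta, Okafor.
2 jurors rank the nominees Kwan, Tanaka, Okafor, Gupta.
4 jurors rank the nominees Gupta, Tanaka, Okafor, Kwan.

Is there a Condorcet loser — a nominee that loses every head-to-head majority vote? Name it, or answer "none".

Pairwise majorities:
Okafor vs Kwan: 9 to 4, Okafor.
Okafor vs Tanaka: 5 to 8, Tanaka.
Okafor vs Gupta: Okafor preferred on 5+2 = 7 ballots; Okafor wins 7–6.
Kwan–Tanaka: Kwan 7–6.
Kwan–Gupta: Kwan 9–4.
Tanaka–Gupta: Tanaka 9–4.
Gupta is beaten in every head-to-head and is the Condorcet loser.

Gupta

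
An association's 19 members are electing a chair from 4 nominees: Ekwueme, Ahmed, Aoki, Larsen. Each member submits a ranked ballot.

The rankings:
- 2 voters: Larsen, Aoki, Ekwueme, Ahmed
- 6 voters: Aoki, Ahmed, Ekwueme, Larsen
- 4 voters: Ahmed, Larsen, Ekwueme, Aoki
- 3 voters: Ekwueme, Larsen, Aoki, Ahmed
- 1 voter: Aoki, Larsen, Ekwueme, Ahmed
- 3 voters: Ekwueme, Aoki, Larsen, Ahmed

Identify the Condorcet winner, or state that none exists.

none

Check each pair by majority over 19 ballots:
Ekwueme vs Ahmed: 2+3+1+3 = 9 for Ekwueme, 10 for Ahmed — Ahmed by 10–9.
Ekwueme vs Aoki: 4+3+3 = 10 for Ekwueme, 9 for Aoki — Ekwueme by 10–9.
Ekwueme vs Larsen: Ekwueme preferred on 6+3+3 = 12 ballots; Ekwueme wins 12–7.
Ahmed vs Aoki: Ahmed preferred on 4 ballots; Aoki wins 15–4.
Ahmed vs Larsen: Ahmed preferred on 6+4 = 10 ballots; Ahmed wins 10–9.
Aoki vs Larsen: Aoki is ranked higher on 6+1+3 = 10 ballots, Larsen on 9. Aoki wins 10–9.
Each candidate drops at least one matchup (Ekwueme loses to Ahmed; Ahmed loses to Aoki; Aoki loses to Ekwueme; Larsen loses to Ekwueme); the cycle Ekwueme beats Aoki beats Ahmed beats Ekwueme rules out a Condorcet winner.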